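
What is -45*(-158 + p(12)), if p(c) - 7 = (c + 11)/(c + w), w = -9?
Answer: 6450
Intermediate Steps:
p(c) = 7 + (11 + c)/(-9 + c) (p(c) = 7 + (c + 11)/(c - 9) = 7 + (11 + c)/(-9 + c))
-45*(-158 + p(12)) = -45*(-158 + 4*(-13 + 2*12)/(-9 + 12)) = -45*(-158 + 4*(-13 + 24)/3) = -45*(-158 + 4*(⅓)*11) = -45*(-158 + 44/3) = -45*(-430/3) = 6450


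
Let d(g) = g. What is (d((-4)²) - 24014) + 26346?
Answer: 2348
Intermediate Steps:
(d((-4)²) - 24014) + 26346 = ((-4)² - 24014) + 26346 = (16 - 24014) + 26346 = -23998 + 26346 = 2348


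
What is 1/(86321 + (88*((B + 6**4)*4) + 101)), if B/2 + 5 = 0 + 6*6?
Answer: 1/564438 ≈ 1.7717e-6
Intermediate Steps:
B = 62 (B = -10 + 2*(0 + 6*6) = -10 + 2*(0 + 36) = -10 + 2*36 = -10 + 72 = 62)
1/(86321 + (88*((B + 6**4)*4) + 101)) = 1/(86321 + (88*((62 + 6**4)*4) + 101)) = 1/(86321 + (88*((62 + 1296)*4) + 101)) = 1/(86321 + (88*(1358*4) + 101)) = 1/(86321 + (88*5432 + 101)) = 1/(86321 + (478016 + 101)) = 1/(86321 + 478117) = 1/564438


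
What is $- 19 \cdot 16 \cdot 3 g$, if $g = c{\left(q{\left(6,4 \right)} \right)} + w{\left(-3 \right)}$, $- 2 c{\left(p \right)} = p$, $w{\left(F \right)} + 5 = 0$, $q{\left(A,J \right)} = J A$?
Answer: $15504$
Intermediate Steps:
$q{\left(A,J \right)} = A J$
$w{\left(F \right)} = -5$ ($w{\left(F \right)} = -5 + 0 = -5$)
$c{\left(p \right)} = - \frac{p}{2}$
$g = -17$ ($g = - \frac{6 \cdot 4}{2} - 5 = \left(- \frac{1}{2}\right) 24 - 5 = -12 - 5 = -17$)
$- 19 \cdot 16 \cdot 3 g = - 19 \cdot 16 \cdot 3 \left(-17\right) = - 19 \cdot 48 \left(-17\right) = \left(-19\right) \left(-816\right) = 15504$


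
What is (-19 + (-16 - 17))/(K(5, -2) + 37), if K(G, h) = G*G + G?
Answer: -52/67 ≈ -0.77612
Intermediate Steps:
K(G, h) = G + G**2 (K(G, h) = G**2 + G = G + G**2)
(-19 + (-16 - 17))/(K(5, -2) + 37) = (-19 + (-16 - 17))/(5*(1 + 5) + 37) = (-19 - 33)/(5*6 + 37) = -52/(30 + 37) = -52/67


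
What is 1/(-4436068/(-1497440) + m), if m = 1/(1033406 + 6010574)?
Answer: 2690800360/7971320349 ≈ 0.33756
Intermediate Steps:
m = 1/7043980 ≈ 1.4197e-7
1/(-4436068/(-1497440) + m) = 1/(-4436068/(-1497440) + 1/7043980) = 1/(-4436068*(-1/1497440) + 1/7043980) = 1/(22633/7640 + 1/7043980) = 1/(7971320349/2690800360) = 2690800360/7971320349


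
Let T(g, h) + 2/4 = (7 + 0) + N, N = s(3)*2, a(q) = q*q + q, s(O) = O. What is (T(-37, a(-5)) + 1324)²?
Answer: 7144929/4 ≈ 1.7862e+6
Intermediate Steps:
a(q) = q + q² (a(q) = q² + q = q + q²)
N = 6 (N = 3*2 = 6)
T(g, h) = 25/2 (T(g, h) = -½ + ((7 + 0) + 6) = -½ + (7 + 6) = -½ + 13 = 25/2)
(T(-37, a(-5)) + 1324)² = (25/2 + 1324)² = (2673/2)² = 7144929/4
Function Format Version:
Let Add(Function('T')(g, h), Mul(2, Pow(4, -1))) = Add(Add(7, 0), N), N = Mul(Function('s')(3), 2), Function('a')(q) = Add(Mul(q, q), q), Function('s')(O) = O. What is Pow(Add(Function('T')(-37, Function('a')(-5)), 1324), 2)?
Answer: Rational(7144929, 4) ≈ 1.7862e+6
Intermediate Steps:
Function('a')(q) = Add(q, Pow(q, 2)) (Function('a')(q) = Add(Pow(q, 2), q) = Add(q, Pow(q, 2)))
N = 6 (N = Mul(3, 2) = 6)
Function('T')(g, h) = Rational(25, 2) (Function('T')(g, h) = Add(Rational(-1, 2), Add(Add(7, 0), 6)) = Add(Rational(-1, 2), Add(7, 6)) = Add(Rational(-1, 2), 13) = Rational(25, 2))
Pow(Add(Function('T')(-37, Function('a')(-5)), 1324), 2) = Pow(Add(Rational(25, 2), 1324), 2) = Pow(Rational(2673, 2), 2) = Rational(7144929, 4)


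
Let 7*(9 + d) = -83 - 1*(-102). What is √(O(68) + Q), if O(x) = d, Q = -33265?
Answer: I*√1630293/7 ≈ 182.4*I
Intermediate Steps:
d = -44/7 (d = -9 + (-83 - 1*(-102))/7 = -9 + (-83 + 102)/7 = -9 + (⅐)*19 = -9 + 19/7 = -44/7 ≈ -6.2857)
O(x) = -44/7
√(O(68) + Q) = √(-44/7 - 33265) = √(-232899/7) = I*√1630293/7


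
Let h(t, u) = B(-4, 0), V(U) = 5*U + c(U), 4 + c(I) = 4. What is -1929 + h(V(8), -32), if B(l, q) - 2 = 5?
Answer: -1922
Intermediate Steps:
B(l, q) = 7 (B(l, q) = 2 + 5 = 7)
c(I) = 0 (c(I) = -4 + 4 = 0)
V(U) = 5*U (V(U) = 5*U + 0 = 5*U)
h(t, u) = 7
-1929 + h(V(8), -32) = -1929 + 7 = -1922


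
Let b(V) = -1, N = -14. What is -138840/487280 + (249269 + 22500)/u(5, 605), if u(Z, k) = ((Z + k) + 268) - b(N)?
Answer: 3307638949/10707978 ≈ 308.90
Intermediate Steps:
u(Z, k) = 269 + Z + k (u(Z, k) = ((Z + k) + 268) - 1*(-1) = (268 + Z + k) + 1 = 269 + Z + k)
-138840/487280 + (249269 + 22500)/u(5, 605) = -138840/487280 + (249269 + 22500)/(269 + 5 + 605) = -138840*1/487280 + 271769/879 = -3471/12182 + 271769*(1/879) = -3471/12182 + 271769/879 = 3307638949/10707978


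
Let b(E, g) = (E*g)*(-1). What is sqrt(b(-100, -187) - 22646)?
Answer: 3*I*sqrt(4594) ≈ 203.34*I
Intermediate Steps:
b(E, g) = -E*g
sqrt(b(-100, -187) - 22646) = sqrt(-1*(-100)*(-187) - 22646) = sqrt(-18700 - 22646) = sqrt(-41346) = 3*I*sqrt(4594)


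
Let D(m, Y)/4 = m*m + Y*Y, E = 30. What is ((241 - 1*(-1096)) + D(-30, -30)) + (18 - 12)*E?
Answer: 8717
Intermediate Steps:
D(m, Y) = 4*Y**2 + 4*m**2 (D(m, Y) = 4*(m*m + Y*Y) = 4*(m**2 + Y**2) = 4*(Y**2 + m**2) = 4*Y**2 + 4*m**2)
((241 - 1*(-1096)) + D(-30, -30)) + (18 - 12)*E = ((241 - 1*(-1096)) + (4*(-30)**2 + 4*(-30)**2)) + (18 - 12)*30 = ((241 + 1096) + (4*900 + 4*900)) + 6*30 = (1337 + (3600 + 3600)) + 180 = (1337 + 7200) + 180 = 8537 + 180 = 8717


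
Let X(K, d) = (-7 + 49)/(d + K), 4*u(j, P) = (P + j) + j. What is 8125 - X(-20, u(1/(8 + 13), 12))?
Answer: 5794889/713 ≈ 8127.5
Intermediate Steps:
u(j, P) = j/2 + P/4 (u(j, P) = ((P + j) + j)/4 = (P + 2*j)/4 = j/2 + P/4)
X(K, d) = 42/(K + d)
8125 - X(-20, u(1/(8 + 13), 12)) = 8125 - 42/(-20 + (1/(2*(8 + 13)) + (1/4)*12)) = 8125 - 42/(-20 + ((1/2)/21 + 3)) = 8125 - 42/(-20 + ((1/2)*(1/21) + 3)) = 8125 - 42/(-20 + (1/42 + 3)) = 8125 - 42/(-20 + 127/42) = 8125 - 42/(-713/42) = 8125 - 42*(-42)/713 = 8125 - 1*(-1764/713) = 8125 + 1764/713 = 5794889/713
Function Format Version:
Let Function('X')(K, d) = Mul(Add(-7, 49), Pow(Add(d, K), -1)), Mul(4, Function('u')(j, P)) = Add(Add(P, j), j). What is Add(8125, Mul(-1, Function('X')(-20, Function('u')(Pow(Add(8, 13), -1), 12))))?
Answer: Rational(5794889, 713) ≈ 8127.5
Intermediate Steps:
Function('u')(j, P) = Add(Mul(Rational(1, 2), j), Mul(Rational(1, 4), P)) (Function('u')(j, P) = Mul(Rational(1, 4), Add(Add(P, j), j)) = Mul(Rational(1, 4), Add(P, Mul(2, j))) = Add(Mul(Rational(1, 2), j), Mul(Rational(1, 4), P)))
Function('X')(K, d) = Mul(42, Pow(Add(K, d), -1))
Add(8125, Mul(-1, Function('X')(-20, Function('u')(Pow(Add(8, 13), -1), 12)))) = Add(8125, Mul(-1, Mul(42, Pow(Add(-20, Add(Mul(Rational(1, 2), Pow(Add(8, 13), -1)), Mul(Rational(1, 4), 12))), -1)))) = Add(8125, Mul(-1, Mul(42, Pow(Add(-20, Add(Mul(Rational(1, 2), Pow(21, -1)), 3)), -1)))) = Add(8125, Mul(-1, Mul(42, Pow(Add(-20, Add(Mul(Rational(1, 2), Rational(1, 21)), 3)), -1)))) = Add(8125, Mul(-1, Mul(42, Pow(Add(-20, Add(Rational(1, 42), 3)), -1)))) = Add(8125, Mul(-1, Mul(42, Pow(Add(-20, Rational(127, 42)), -1)))) = Add(8125, Mul(-1, Mul(42, Pow(Rational(-713, 42), -1)))) = Add(8125, Mul(-1, Mul(42, Rational(-42, 713)))) = Add(8125, Mul(-1, Rational(-1764, 713))) = Add(8125, Rational(1764, 713)) = Rational(5794889, 713)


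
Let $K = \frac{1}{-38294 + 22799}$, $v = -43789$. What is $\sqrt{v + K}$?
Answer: $\frac{2 i \sqrt{2628380266305}}{15495} \approx 209.26 i$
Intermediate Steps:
$K = - \frac{1}{15495}$ ($K = \frac{1}{-15495} = - \frac{1}{15495} \approx -6.4537 \cdot 10^{-5}$)
$\sqrt{v + K} = \sqrt{-43789 - \frac{1}{15495}} = \sqrt{- \frac{678510556}{15495}} = \frac{2 i \sqrt{2628380266305}}{15495}$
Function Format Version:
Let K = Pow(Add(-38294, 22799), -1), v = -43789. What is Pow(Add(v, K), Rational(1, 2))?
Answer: Mul(Rational(2, 15495), I, Pow(2628380266305, Rational(1, 2))) ≈ Mul(209.26, I)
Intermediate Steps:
K = Rational(-1, 15495) (K = Pow(-15495, -1) = Rational(-1, 15495) ≈ -6.4537e-5)
Pow(Add(v, K), Rational(1, 2)) = Pow(Add(-43789, Rational(-1, 15495)), Rational(1, 2)) = Pow(Rational(-678510556, 15495), Rational(1, 2)) = Mul(Rational(2, 15495), I, Pow(2628380266305, Rational(1, 2)))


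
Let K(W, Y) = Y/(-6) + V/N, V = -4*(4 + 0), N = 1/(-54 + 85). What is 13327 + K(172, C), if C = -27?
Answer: 25671/2 ≈ 12836.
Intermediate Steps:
N = 1/31 ≈ 0.032258
V = -16 (V = -4*4 = -16)
K(W, Y) = -496 - Y/6 (K(W, Y) = Y/(-6) - 16/1/31 = Y*(-1/6) - 16*31 = -Y/6 - 496 = -496 - Y/6)
13327 + K(172, C) = 13327 + (-496 - 1/6*(-27)) = 13327 + (-496 + 9/2) = 13327 - 983/2 = 25671/2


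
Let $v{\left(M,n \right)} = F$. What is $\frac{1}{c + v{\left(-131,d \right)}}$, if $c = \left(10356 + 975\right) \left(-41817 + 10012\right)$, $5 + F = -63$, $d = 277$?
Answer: $- \frac{1}{360382523} \approx -2.7748 \cdot 10^{-9}$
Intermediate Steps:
$F = -68$ ($F = -5 - 63 = -68$)
$v{\left(M,n \right)} = -68$
$c = -360382455$ ($c = 11331 \left(-31805\right) = -360382455$)
$\frac{1}{c + v{\left(-131,d \right)}} = \frac{1}{-360382455 - 68} = \frac{1}{-360382523} = - \frac{1}{360382523}$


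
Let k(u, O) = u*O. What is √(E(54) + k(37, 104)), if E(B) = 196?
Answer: 2*√1011 ≈ 63.592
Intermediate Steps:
k(u, O) = O*u
√(E(54) + k(37, 104)) = √(196 + 104*37) = √(196 + 3848) = √4044 = 2*√1011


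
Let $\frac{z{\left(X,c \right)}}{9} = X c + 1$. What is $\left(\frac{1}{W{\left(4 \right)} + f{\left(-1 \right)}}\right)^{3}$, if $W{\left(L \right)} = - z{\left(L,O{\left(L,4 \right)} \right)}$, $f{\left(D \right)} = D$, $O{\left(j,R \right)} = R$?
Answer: $- \frac{1}{3652264} \approx -2.738 \cdot 10^{-7}$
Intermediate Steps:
$z{\left(X,c \right)} = 9 + 9 X c$ ($z{\left(X,c \right)} = 9 \left(X c + 1\right) = 9 \left(1 + X c\right) = 9 + 9 X c$)
$W{\left(L \right)} = -9 - 36 L$ ($W{\left(L \right)} = - (9 + 9 L 4) = - (9 + 36 L) = -9 - 36 L$)
$\left(\frac{1}{W{\left(4 \right)} + f{\left(-1 \right)}}\right)^{3} = \left(\frac{1}{\left(-9 - 144\right) - 1}\right)^{3} = \left(\frac{1}{-153 - 1}\right)^{3} = \left(\frac{1}{-154}\right)^{3} = \left(- \frac{1}{154}\right)^{3} = - \frac{1}{3652264}$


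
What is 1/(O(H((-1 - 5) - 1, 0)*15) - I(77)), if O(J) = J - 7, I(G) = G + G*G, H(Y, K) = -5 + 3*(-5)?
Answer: -1/6313 ≈ -0.00015840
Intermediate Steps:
H(Y, K) = -20 (H(Y, K) = -5 - 15 = -20)
I(G) = G + G**2
O(J) = -7 + J
1/(O(H((-1 - 5) - 1, 0)*15) - I(77)) = 1/((-7 - 20*15) - 77*(1 + 77)) = 1/((-7 - 300) - 77*78) = 1/(-307 - 1*6006) = 1/(-307 - 6006) = 1/(-6313) = -1/6313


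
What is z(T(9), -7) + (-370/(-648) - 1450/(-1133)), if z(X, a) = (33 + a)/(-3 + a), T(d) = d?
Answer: -1375171/1835460 ≈ -0.74922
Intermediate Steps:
z(X, a) = (33 + a)/(-3 + a)
z(T(9), -7) + (-370/(-648) - 1450/(-1133)) = (33 - 7)/(-3 - 7) + (-370/(-648) - 1450/(-1133)) = 26/(-10) + (-370*(-1/648) - 1450*(-1/1133)) = -⅒*26 + (185/324 + 1450/1133) = -13/5 + 679405/367092 = -1375171/1835460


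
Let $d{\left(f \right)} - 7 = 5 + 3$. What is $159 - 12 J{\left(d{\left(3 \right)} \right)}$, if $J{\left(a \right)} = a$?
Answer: $-21$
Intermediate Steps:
$d{\left(f \right)} = 15$ ($d{\left(f \right)} = 7 + \left(5 + 3\right) = 7 + 8 = 15$)
$159 - 12 J{\left(d{\left(3 \right)} \right)} = 159 - 180 = -21$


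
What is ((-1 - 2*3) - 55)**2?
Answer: 3844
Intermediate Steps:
((-1 - 2*3) - 55)**2 = ((-1 - 6) - 55)**2 = (-7 - 55)**2 = (-62)**2 = 3844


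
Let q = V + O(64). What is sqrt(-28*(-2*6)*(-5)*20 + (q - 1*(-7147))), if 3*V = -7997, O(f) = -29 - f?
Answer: I*sqrt(262905)/3 ≈ 170.91*I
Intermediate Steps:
V = -7997/3 (V = (1/3)*(-7997) = -7997/3 ≈ -2665.7)
q = -8276/3 (q = -7997/3 + (-29 - 1*64) = -7997/3 + (-29 - 64) = -7997/3 - 93 = -8276/3 ≈ -2758.7)
sqrt(-28*(-2*6)*(-5)*20 + (q - 1*(-7147))) = sqrt(-28*(-2*6)*(-5)*20 + (-8276/3 - 1*(-7147))) = sqrt(-(-336)*(-5)*20 + (-8276/3 + 7147)) = sqrt(-28*60*20 + 13165/3) = sqrt(-1680*20 + 13165/3) = sqrt(-33600 + 13165/3) = sqrt(-87635/3) = I*sqrt(262905)/3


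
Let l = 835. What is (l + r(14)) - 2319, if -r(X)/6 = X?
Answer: -1568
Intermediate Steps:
r(X) = -6*X
(l + r(14)) - 2319 = (835 - 6*14) - 2319 = (835 - 84) - 2319 = 751 - 2319 = -1568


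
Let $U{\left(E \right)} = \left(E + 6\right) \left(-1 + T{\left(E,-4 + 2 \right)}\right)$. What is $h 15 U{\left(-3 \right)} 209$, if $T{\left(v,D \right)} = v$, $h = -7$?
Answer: $263340$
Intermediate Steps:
$U{\left(E \right)} = \left(-1 + E\right) \left(6 + E\right)$ ($U{\left(E \right)} = \left(E + 6\right) \left(-1 + E\right) = \left(6 + E\right) \left(-1 + E\right) = \left(-1 + E\right) \left(6 + E\right)$)
$h 15 U{\left(-3 \right)} 209 = \left(-7\right) 15 \left(-6 + \left(-3\right)^{2} + 5 \left(-3\right)\right) 209 = - 105 \left(-6 + 9 - 15\right) 209 = \left(-105\right) \left(-12\right) 209 = 1260 \cdot 209 = 263340$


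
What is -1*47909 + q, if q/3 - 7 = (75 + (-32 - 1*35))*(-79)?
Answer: -49784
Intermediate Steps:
q = -1875 (q = 21 + 3*((75 + (-32 - 1*35))*(-79)) = 21 + 3*((75 + (-32 - 35))*(-79)) = 21 + 3*((75 - 67)*(-79)) = 21 + 3*(8*(-79)) = 21 + 3*(-632) = 21 - 1896 = -1875)
-1*47909 + q = -1*47909 - 1875 = -47909 - 1875 = -49784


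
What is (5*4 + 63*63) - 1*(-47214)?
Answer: 51203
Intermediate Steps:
(5*4 + 63*63) - 1*(-47214) = (20 + 3969) + 47214 = 3989 + 47214 = 51203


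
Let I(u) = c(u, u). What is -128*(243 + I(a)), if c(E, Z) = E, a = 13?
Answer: -32768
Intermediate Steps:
I(u) = u
-128*(243 + I(a)) = -128*(243 + 13) = -128*256 = -32768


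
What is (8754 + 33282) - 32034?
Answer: 10002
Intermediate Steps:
(8754 + 33282) - 32034 = 42036 - 32034 = 10002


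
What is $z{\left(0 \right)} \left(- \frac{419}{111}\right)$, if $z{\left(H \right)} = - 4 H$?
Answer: $0$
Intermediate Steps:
$z{\left(0 \right)} \left(- \frac{419}{111}\right) = \left(-4\right) 0 \left(- \frac{419}{111}\right) = 0 \left(\left(-419\right) \frac{1}{111}\right) = 0 \left(- \frac{419}{111}\right) = 0$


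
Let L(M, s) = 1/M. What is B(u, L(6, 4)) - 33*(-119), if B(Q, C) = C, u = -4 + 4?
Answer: 23563/6 ≈ 3927.2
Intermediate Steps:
u = 0
B(u, L(6, 4)) - 33*(-119) = 1/6 - 33*(-119) = ⅙ + 3927 = 23563/6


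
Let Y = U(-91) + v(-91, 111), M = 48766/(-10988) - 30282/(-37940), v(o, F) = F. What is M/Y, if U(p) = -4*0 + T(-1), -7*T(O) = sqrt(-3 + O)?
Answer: -73690846278/2247205916605 - 189680428*I/2247205916605 ≈ -0.032792 - 8.4407e-5*I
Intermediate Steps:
T(O) = -sqrt(-3 + O)/7
U(p) = -2*I/7 (U(p) = -4*0 - sqrt(-3 - 1)/7 = 0 - 2*I/7 = -2*I/7)
M = -13548602/3722185 (M = 48766*(-1/10988) - 30282*(-1/37940) = -24383/5494 + 2163/2710 = -13548602/3722185 ≈ -3.6400)
Y = 111 - 2*I/7 (Y = -2*I/7 + 111 = 111 - 2*I/7 ≈ 111.0 - 0.28571*I)
M/Y = -13548602*49*(111 + 2*I/7)/603733/3722185 = -663881498*(111 + 2*I/7)/2247205916605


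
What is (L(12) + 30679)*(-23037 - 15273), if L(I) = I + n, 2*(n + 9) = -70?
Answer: -1174086570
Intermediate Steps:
n = -44 (n = -9 + (½)*(-70) = -9 - 35 = -44)
L(I) = -44 + I (L(I) = I - 44 = -44 + I)
(L(12) + 30679)*(-23037 - 15273) = ((-44 + 12) + 30679)*(-23037 - 15273) = (-32 + 30679)*(-38310) = 30647*(-38310) = -1174086570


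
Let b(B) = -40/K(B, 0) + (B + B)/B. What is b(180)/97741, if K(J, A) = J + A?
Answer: 16/879669 ≈ 1.8189e-5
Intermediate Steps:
K(J, A) = A + J
b(B) = 2 - 40/B (b(B) = -40/(0 + B) + (B + B)/B = -40/B + (2*B)/B = -40/B + 2 = 2 - 40/B)
b(180)/97741 = (2 - 40/180)/97741 = (2 - 40*1/180)*(1/97741) = (2 - 2/9)*(1/97741) = (16/9)*(1/97741) = 16/879669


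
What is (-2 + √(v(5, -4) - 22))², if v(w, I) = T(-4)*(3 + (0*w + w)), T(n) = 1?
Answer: (2 - I*√14)² ≈ -10.0 - 14.967*I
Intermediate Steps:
v(w, I) = 3 + w (v(w, I) = 1*(3 + (0*w + w)) = 1*(3 + (0 + w)) = 1*(3 + w) = 3 + w)
(-2 + √(v(5, -4) - 22))² = (-2 + √((3 + 5) - 22))² = (-2 + √(8 - 22))² = (-2 + √(-14))² = (-2 + I*√14)²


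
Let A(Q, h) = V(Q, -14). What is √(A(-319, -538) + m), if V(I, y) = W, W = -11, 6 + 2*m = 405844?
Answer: 2*√50727 ≈ 450.45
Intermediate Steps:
m = 202919 (m = -3 + (½)*405844 = -3 + 202922 = 202919)
V(I, y) = -11
A(Q, h) = -11
√(A(-319, -538) + m) = √(-11 + 202919) = √202908 = 2*√50727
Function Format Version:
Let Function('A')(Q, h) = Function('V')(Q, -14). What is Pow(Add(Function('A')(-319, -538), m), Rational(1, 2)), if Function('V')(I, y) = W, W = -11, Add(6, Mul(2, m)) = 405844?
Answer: Mul(2, Pow(50727, Rational(1, 2))) ≈ 450.45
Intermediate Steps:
m = 202919 (m = Add(-3, Mul(Rational(1, 2), 405844)) = Add(-3, 202922) = 202919)
Function('V')(I, y) = -11
Function('A')(Q, h) = -11
Pow(Add(Function('A')(-319, -538), m), Rational(1, 2)) = Pow(Add(-11, 202919), Rational(1, 2)) = Pow(202908, Rational(1, 2)) = Mul(2, Pow(50727, Rational(1, 2)))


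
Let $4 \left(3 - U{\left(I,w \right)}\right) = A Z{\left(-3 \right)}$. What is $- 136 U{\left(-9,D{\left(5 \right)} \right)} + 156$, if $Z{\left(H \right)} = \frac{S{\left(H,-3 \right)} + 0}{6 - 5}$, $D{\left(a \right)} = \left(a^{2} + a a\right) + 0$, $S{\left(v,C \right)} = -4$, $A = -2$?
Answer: $20$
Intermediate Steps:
$D{\left(a \right)} = 2 a^{2}$ ($D{\left(a \right)} = \left(a^{2} + a^{2}\right) + 0 = 2 a^{2} + 0 = 2 a^{2}$)
$Z{\left(H \right)} = -4$ ($Z{\left(H \right)} = \frac{-4 + 0}{6 - 5} = - \frac{4}{1} = \left(-4\right) 1 = -4$)
$U{\left(I,w \right)} = 1$ ($U{\left(I,w \right)} = 3 - \frac{\left(-2\right) \left(-4\right)}{4} = 3 - 2 = 1$)
$- 136 U{\left(-9,D{\left(5 \right)} \right)} + 156 = \left(-136\right) 1 + 156 = -136 + 156 = 20$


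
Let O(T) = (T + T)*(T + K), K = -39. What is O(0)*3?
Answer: 0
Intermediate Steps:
O(T) = 2*T*(-39 + T) (O(T) = (T + T)*(T - 39) = (2*T)*(-39 + T) = 2*T*(-39 + T))
O(0)*3 = (2*0*(-39 + 0))*3 = (2*0*(-39))*3 = 0*3 = 0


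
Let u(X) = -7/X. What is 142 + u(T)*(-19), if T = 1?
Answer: 275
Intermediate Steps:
142 + u(T)*(-19) = 142 - 7/1*(-19) = 142 - 7*1*(-19) = 142 - 7*(-19) = 142 + 133 = 275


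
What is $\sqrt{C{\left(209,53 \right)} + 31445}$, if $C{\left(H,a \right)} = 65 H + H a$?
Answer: $\sqrt{56107} \approx 236.87$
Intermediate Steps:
$\sqrt{C{\left(209,53 \right)} + 31445} = \sqrt{209 \left(65 + 53\right) + 31445} = \sqrt{209 \cdot 118 + 31445} = \sqrt{24662 + 31445} = \sqrt{56107}$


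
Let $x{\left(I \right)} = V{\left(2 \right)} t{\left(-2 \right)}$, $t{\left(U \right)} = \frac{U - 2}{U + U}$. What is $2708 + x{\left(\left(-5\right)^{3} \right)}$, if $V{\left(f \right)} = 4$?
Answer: $2712$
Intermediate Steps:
$t{\left(U \right)} = \frac{-2 + U}{2 U}$
$x{\left(I \right)} = 4$ ($x{\left(I \right)} = 4 \frac{-2 - 2}{2 \left(-2\right)} = 4 \cdot \frac{1}{2} \left(- \frac{1}{2}\right) \left(-4\right) = 4 \cdot 1 = 4$)
$2708 + x{\left(\left(-5\right)^{3} \right)} = 2708 + 4 = 2712$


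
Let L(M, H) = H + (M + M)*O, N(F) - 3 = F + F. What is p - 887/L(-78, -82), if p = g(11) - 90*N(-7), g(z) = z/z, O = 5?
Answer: 855129/862 ≈ 992.03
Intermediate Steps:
N(F) = 3 + 2*F (N(F) = 3 + (F + F) = 3 + 2*F)
L(M, H) = H + 10*M (L(M, H) = H + (M + M)*5 = H + (2*M)*5 = H + 10*M)
g(z) = 1
p = 991 (p = 1 - 90*(3 + 2*(-7)) = 1 - 90*(3 - 14) = 1 - 90*(-11) = 1 + 990 = 991)
p - 887/L(-78, -82) = 991 - 887/(-82 + 10*(-78)) = 991 - 887/(-82 - 780) = 991 - 887/(-862) = 991 - 887*(-1/862) = 991 + 887/862 = 855129/862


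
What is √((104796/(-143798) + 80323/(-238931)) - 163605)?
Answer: 4*I*√3017658693318035242348565/17178899969 ≈ 404.48*I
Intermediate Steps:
√((104796/(-143798) + 80323/(-238931)) - 163605) = √((104796*(-1/143798) + 80323*(-1/238931)) - 163605) = √((-52398/71899 - 80323/238931) - 163605) = √(-18294649915/17178899969 - 163605) = √(-2810572224078160/17178899969) = 4*I*√3017658693318035242348565/17178899969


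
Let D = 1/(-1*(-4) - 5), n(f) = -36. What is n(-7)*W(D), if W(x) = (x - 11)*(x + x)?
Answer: -864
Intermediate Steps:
D = -1 (D = 1/(4 - 5) = 1/(-1) = -1)
W(x) = 2*x*(-11 + x) (W(x) = (-11 + x)*(2*x) = 2*x*(-11 + x))
n(-7)*W(D) = -72*(-1)*(-11 - 1) = -72*(-1)*(-12) = -36*24 = -864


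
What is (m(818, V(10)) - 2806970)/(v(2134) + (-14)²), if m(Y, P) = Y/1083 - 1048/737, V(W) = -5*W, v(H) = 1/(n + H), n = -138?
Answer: -4471923397640048/312258064107 ≈ -14321.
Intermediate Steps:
v(H) = 1/(-138 + H)
m(Y, P) = -1048/737 + Y/1083 (m(Y, P) = Y*(1/1083) - 1048*1/737 = Y/1083 - 1048/737 = -1048/737 + Y/1083)
(m(818, V(10)) - 2806970)/(v(2134) + (-14)²) = ((-1048/737 + (1/1083)*818) - 2806970)/(1/(-138 + 2134) + (-14)²) = ((-1048/737 + 818/1083) - 2806970)/(1/1996 + 196) = (-532118/798171 - 2806970)/(1/1996 + 196) = -2240442583988/(798171*391217/1996) = -2240442583988/798171*1996/391217 = -4471923397640048/312258064107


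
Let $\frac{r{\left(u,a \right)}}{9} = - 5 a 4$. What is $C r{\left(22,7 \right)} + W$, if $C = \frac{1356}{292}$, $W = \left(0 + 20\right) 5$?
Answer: $- \frac{419840}{73} \approx -5751.2$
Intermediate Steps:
$r{\left(u,a \right)} = - 180 a$ ($r{\left(u,a \right)} = 9 - 5 a 4 = 9 \left(- 20 a\right) = - 180 a$)
$W = 100$ ($W = 20 \cdot 5 = 100$)
$C = \frac{339}{73}$ ($C = 1356 \cdot \frac{1}{292} = \frac{339}{73} \approx 4.6438$)
$C r{\left(22,7 \right)} + W = \frac{339 \left(\left(-180\right) 7\right)}{73} + 100 = \frac{339}{73} \left(-1260\right) + 100 = - \frac{427140}{73} + 100 = - \frac{419840}{73}$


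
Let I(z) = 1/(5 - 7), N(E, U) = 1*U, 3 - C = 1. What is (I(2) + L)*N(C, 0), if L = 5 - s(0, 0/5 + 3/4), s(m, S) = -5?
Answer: 0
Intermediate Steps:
C = 2 (C = 3 - 1*1 = 3 - 1 = 2)
N(E, U) = U
L = 10 (L = 5 - 1*(-5) = 5 + 5 = 10)
I(z) = -½ (I(z) = 1/(-2) = -½)
(I(2) + L)*N(C, 0) = (-½ + 10)*0 = (19/2)*0 = 0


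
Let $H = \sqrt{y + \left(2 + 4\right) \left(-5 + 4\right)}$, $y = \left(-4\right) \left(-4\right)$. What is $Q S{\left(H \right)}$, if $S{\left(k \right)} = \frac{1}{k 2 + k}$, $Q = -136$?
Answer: $- \frac{68 \sqrt{10}}{15} \approx -14.336$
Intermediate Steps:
$y = 16$
$H = \sqrt{10}$ ($H = \sqrt{16 + \left(2 + 4\right) \left(-5 + 4\right)} = \sqrt{16 + 6 \left(-1\right)} = \sqrt{16 - 6} = \sqrt{10} \approx 3.1623$)
$S{\left(k \right)} = \frac{1}{3 k}$ ($S{\left(k \right)} = \frac{1}{2 k + k} = \frac{1}{3 k}$)
$Q S{\left(H \right)} = - 136 \frac{1}{3 \sqrt{10}} = - 136 \frac{\frac{1}{10} \sqrt{10}}{3} = - 136 \frac{\sqrt{10}}{30} = - \frac{68 \sqrt{10}}{15}$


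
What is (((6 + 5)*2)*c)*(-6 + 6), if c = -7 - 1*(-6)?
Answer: 0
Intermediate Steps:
c = -1 (c = -7 + 6 = -1)
(((6 + 5)*2)*c)*(-6 + 6) = (((6 + 5)*2)*(-1))*(-6 + 6) = ((11*2)*(-1))*0 = (22*(-1))*0 = -22*0 = 0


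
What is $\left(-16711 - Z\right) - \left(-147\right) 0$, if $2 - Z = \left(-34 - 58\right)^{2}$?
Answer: $-8249$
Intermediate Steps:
$Z = -8462$ ($Z = 2 - \left(-34 - 58\right)^{2} = 2 - \left(-92\right)^{2} = 2 - 8464 = -8462$)
$\left(-16711 - Z\right) - \left(-147\right) 0 = \left(-16711 - -8462\right) - \left(-147\right) 0 = \left(-16711 + 8462\right) - 0 = -8249 + 0 = -8249$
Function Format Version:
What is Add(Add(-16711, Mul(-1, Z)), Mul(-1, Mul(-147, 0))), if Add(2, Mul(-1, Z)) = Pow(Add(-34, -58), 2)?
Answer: -8249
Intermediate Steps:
Z = -8462 (Z = Add(2, Mul(-1, Pow(Add(-34, -58), 2))) = Add(2, Mul(-1, Pow(-92, 2))) = Add(2, Mul(-1, 8464)) = Add(2, -8464) = -8462)
Add(Add(-16711, Mul(-1, Z)), Mul(-1, Mul(-147, 0))) = Add(Add(-16711, Mul(-1, -8462)), Mul(-1, Mul(-147, 0))) = Add(Add(-16711, 8462), Mul(-1, 0)) = Add(-8249, 0) = -8249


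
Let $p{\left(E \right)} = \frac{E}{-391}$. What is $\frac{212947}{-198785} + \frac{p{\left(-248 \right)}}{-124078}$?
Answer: $- \frac{5165533052143}{4821977242465} \approx -1.0712$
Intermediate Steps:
$p{\left(E \right)} = - \frac{E}{391}$ ($p{\left(E \right)} = E \left(- \frac{1}{391}\right) = - \frac{E}{391}$)
$\frac{212947}{-198785} + \frac{p{\left(-248 \right)}}{-124078} = \frac{212947}{-198785} + \frac{\left(- \frac{1}{391}\right) \left(-248\right)}{-124078} = 212947 \left(- \frac{1}{198785}\right) + \frac{248}{391} \left(- \frac{1}{124078}\right) = - \frac{212947}{198785} - \frac{124}{24257249} = - \frac{5165533052143}{4821977242465}$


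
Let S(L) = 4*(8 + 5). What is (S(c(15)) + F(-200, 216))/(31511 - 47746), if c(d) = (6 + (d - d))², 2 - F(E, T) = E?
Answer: -254/16235 ≈ -0.015645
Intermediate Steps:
F(E, T) = 2 - E
c(d) = 36 (c(d) = (6 + 0)² = 6² = 36)
S(L) = 52 (S(L) = 4*13 = 52)
(S(c(15)) + F(-200, 216))/(31511 - 47746) = (52 + (2 - 1*(-200)))/(31511 - 47746) = (52 + (2 + 200))/(-16235) = (52 + 202)*(-1/16235) = 254*(-1/16235) = -254/16235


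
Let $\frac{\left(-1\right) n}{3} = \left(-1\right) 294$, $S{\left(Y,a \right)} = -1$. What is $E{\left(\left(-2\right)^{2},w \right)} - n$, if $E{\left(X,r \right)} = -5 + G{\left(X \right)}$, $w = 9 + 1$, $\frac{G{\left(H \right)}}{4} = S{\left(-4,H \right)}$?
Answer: $-891$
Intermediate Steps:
$G{\left(H \right)} = -4$ ($G{\left(H \right)} = 4 \left(-1\right) = -4$)
$w = 10$
$E{\left(X,r \right)} = -9$ ($E{\left(X,r \right)} = -5 - 4 = -9$)
$n = 882$ ($n = - 3 \left(\left(-1\right) 294\right) = \left(-3\right) \left(-294\right) = 882$)
$E{\left(\left(-2\right)^{2},w \right)} - n = -9 - 882 = -891$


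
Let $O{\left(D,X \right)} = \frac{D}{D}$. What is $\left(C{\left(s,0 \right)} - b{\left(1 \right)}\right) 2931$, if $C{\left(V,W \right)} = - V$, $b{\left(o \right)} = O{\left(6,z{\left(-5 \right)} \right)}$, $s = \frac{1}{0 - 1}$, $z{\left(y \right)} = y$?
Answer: $0$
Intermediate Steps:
$O{\left(D,X \right)} = 1$
$s = -1$ ($s = \frac{1}{-1} = -1$)
$b{\left(o \right)} = 1$
$\left(C{\left(s,0 \right)} - b{\left(1 \right)}\right) 2931 = \left(\left(-1\right) \left(-1\right) - 1\right) 2931 = \left(1 - 1\right) 2931 = 0 \cdot 2931 = 0$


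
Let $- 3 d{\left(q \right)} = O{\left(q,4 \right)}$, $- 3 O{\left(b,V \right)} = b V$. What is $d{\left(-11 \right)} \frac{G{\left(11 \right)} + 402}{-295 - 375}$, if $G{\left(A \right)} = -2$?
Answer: $\frac{1760}{603} \approx 2.9187$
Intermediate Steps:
$O{\left(b,V \right)} = - \frac{V b}{3}$ ($O{\left(b,V \right)} = - \frac{b V}{3} = - \frac{V b}{3}$)
$d{\left(q \right)} = \frac{4 q}{9}$ ($d{\left(q \right)} = - \frac{\left(- \frac{1}{3}\right) 4 q}{3} = - \frac{\left(- \frac{4}{3}\right) q}{3} = \frac{4 q}{9}$)
$d{\left(-11 \right)} \frac{G{\left(11 \right)} + 402}{-295 - 375} = \frac{4}{9} \left(-11\right) \frac{-2 + 402}{-295 - 375} = - \frac{44 \frac{400}{-670}}{9} = - \frac{44 \cdot 400 \left(- \frac{1}{670}\right)}{9} = \left(- \frac{44}{9}\right) \left(- \frac{40}{67}\right) = \frac{1760}{603}$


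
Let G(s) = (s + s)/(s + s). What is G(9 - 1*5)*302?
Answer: 302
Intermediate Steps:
G(s) = 1 (G(s) = (2*s)/((2*s)) = (2*s)*(1/(2*s)) = 1)
G(9 - 1*5)*302 = 1*302 = 302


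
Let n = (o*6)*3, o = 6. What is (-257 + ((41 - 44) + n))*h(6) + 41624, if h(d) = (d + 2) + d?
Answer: 39496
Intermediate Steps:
n = 108 (n = (6*6)*3 = 36*3 = 108)
h(d) = 2 + 2*d (h(d) = (2 + d) + d = 2 + 2*d)
(-257 + ((41 - 44) + n))*h(6) + 41624 = (-257 + ((41 - 44) + 108))*(2 + 2*6) + 41624 = (-257 + (-3 + 108))*(2 + 12) + 41624 = (-257 + 105)*14 + 41624 = -152*14 + 41624 = -2128 + 41624 = 39496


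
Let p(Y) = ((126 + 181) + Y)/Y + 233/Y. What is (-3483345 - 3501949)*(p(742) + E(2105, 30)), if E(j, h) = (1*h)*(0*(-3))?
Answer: -84482518/7 ≈ -1.2069e+7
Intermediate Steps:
E(j, h) = 0 (E(j, h) = h*0 = 0)
p(Y) = 233/Y + (307 + Y)/Y (p(Y) = (307 + Y)/Y + 233/Y = 233/Y + (307 + Y)/Y)
(-3483345 - 3501949)*(p(742) + E(2105, 30)) = (-3483345 - 3501949)*((540 + 742)/742 + 0) = -6985294*((1/742)*1282 + 0) = -6985294*(641/371 + 0) = -6985294*641/371 = -84482518/7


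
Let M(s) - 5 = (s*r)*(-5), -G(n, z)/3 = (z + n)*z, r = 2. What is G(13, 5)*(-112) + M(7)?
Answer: 30175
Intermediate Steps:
G(n, z) = -3*z*(n + z) (G(n, z) = -3*(z + n)*z = -3*(n + z)*z = -3*z*(n + z))
M(s) = 5 - 10*s (M(s) = 5 + (s*2)*(-5) = 5 + (2*s)*(-5) = 5 - 10*s)
G(13, 5)*(-112) + M(7) = -3*5*(13 + 5)*(-112) + (5 - 10*7) = -3*5*18*(-112) + (5 - 70) = -270*(-112) - 65 = 30240 - 65 = 30175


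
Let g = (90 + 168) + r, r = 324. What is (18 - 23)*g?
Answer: -2910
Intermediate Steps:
g = 582 (g = (90 + 168) + 324 = 258 + 324 = 582)
(18 - 23)*g = (18 - 23)*582 = -5*582 = -2910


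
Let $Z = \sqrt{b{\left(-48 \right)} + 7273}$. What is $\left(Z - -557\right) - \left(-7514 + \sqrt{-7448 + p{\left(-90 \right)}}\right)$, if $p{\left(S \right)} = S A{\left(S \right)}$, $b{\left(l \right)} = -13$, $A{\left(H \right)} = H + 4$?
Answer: $8071 - 2 \sqrt{73} + 22 \sqrt{15} \approx 8139.1$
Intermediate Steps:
$A{\left(H \right)} = 4 + H$
$p{\left(S \right)} = S \left(4 + S\right)$
$Z = 22 \sqrt{15}$ ($Z = \sqrt{-13 + 7273} = \sqrt{7260} = 22 \sqrt{15} \approx 85.206$)
$\left(Z - -557\right) - \left(-7514 + \sqrt{-7448 + p{\left(-90 \right)}}\right) = \left(22 \sqrt{15} - -557\right) - \left(-7514 + \sqrt{-7448 - 90 \left(4 - 90\right)}\right) = \left(22 \sqrt{15} + 557\right) - \left(-7514 + \sqrt{-7448 - -7740}\right) = \left(557 + 22 \sqrt{15}\right) - \left(-7514 + \sqrt{-7448 + 7740}\right) = \left(557 + 22 \sqrt{15}\right) - \left(-7514 + \sqrt{292}\right) = \left(557 + 22 \sqrt{15}\right) - \left(-7514 + 2 \sqrt{73}\right) = \left(557 + 22 \sqrt{15}\right) + \left(7514 - 2 \sqrt{73}\right) = 8071 - 2 \sqrt{73} + 22 \sqrt{15}$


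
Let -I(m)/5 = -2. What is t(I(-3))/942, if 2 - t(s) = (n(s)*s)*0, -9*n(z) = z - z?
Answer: 1/471 ≈ 0.0021231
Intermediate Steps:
I(m) = 10 (I(m) = -5*(-2) = 10)
n(z) = 0 (n(z) = -(z - z)/9 = -⅑*0 = 0)
t(s) = 2 (t(s) = 2 - 0*s*0 = 2 - 0*0 = 2 - 1*0 = 2 + 0 = 2)
t(I(-3))/942 = 2/942 = 2*(1/942) = 1/471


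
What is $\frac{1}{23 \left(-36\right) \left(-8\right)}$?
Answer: $\frac{1}{6624} \approx 0.00015097$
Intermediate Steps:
$\frac{1}{23 \left(-36\right) \left(-8\right)} = \frac{1}{\left(-828\right) \left(-8\right)} = \frac{1}{6624}$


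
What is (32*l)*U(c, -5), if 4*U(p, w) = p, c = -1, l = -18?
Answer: 144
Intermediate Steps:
U(p, w) = p/4
(32*l)*U(c, -5) = (32*(-18))*((1/4)*(-1)) = -576*(-1/4) = 144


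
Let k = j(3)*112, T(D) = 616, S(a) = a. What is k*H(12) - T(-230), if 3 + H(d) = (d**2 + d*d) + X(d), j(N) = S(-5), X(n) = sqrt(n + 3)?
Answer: -160216 - 560*sqrt(15) ≈ -1.6239e+5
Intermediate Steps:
X(n) = sqrt(3 + n)
j(N) = -5
H(d) = -3 + sqrt(3 + d) + 2*d**2 (H(d) = -3 + ((d**2 + d*d) + sqrt(3 + d)) = -3 + ((d**2 + d**2) + sqrt(3 + d)) = -3 + (2*d**2 + sqrt(3 + d)) = -3 + (sqrt(3 + d) + 2*d**2) = -3 + sqrt(3 + d) + 2*d**2)
k = -560 (k = -5*112 = -560)
k*H(12) - T(-230) = -560*(-3 + sqrt(3 + 12) + 2*12**2) - 1*616 = -560*(-3 + sqrt(15) + 2*144) - 616 = -560*(-3 + sqrt(15) + 288) - 616 = -560*(285 + sqrt(15)) - 616 = (-159600 - 560*sqrt(15)) - 616 = -160216 - 560*sqrt(15)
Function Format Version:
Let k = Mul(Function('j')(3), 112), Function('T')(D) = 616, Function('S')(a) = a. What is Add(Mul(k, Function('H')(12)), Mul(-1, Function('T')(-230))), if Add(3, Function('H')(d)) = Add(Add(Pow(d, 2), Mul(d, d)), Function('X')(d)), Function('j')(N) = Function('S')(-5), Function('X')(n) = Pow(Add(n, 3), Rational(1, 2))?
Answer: Add(-160216, Mul(-560, Pow(15, Rational(1, 2)))) ≈ -1.6239e+5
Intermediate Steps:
Function('X')(n) = Pow(Add(3, n), Rational(1, 2))
Function('j')(N) = -5
Function('H')(d) = Add(-3, Pow(Add(3, d), Rational(1, 2)), Mul(2, Pow(d, 2))) (Function('H')(d) = Add(-3, Add(Add(Pow(d, 2), Mul(d, d)), Pow(Add(3, d), Rational(1, 2)))) = Add(-3, Add(Add(Pow(d, 2), Pow(d, 2)), Pow(Add(3, d), Rational(1, 2)))) = Add(-3, Add(Mul(2, Pow(d, 2)), Pow(Add(3, d), Rational(1, 2)))) = Add(-3, Add(Pow(Add(3, d), Rational(1, 2)), Mul(2, Pow(d, 2)))) = Add(-3, Pow(Add(3, d), Rational(1, 2)), Mul(2, Pow(d, 2))))
k = -560 (k = Mul(-5, 112) = -560)
Add(Mul(k, Function('H')(12)), Mul(-1, Function('T')(-230))) = Add(Mul(-560, Add(-3, Pow(Add(3, 12), Rational(1, 2)), Mul(2, Pow(12, 2)))), Mul(-1, 616)) = Add(Mul(-560, Add(-3, Pow(15, Rational(1, 2)), Mul(2, 144))), -616) = Add(Mul(-560, Add(-3, Pow(15, Rational(1, 2)), 288)), -616) = Add(Mul(-560, Add(285, Pow(15, Rational(1, 2)))), -616) = Add(Add(-159600, Mul(-560, Pow(15, Rational(1, 2)))), -616) = Add(-160216, Mul(-560, Pow(15, Rational(1, 2))))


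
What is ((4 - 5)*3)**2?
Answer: 9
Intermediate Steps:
((4 - 5)*3)**2 = (-1*3)**2 = (-3)**2 = 9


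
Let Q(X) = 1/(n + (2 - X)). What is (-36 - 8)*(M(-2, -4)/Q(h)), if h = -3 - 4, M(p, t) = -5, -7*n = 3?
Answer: 13200/7 ≈ 1885.7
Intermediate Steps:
n = -3/7 (n = -⅐*3 = -3/7 ≈ -0.42857)
h = -7
Q(X) = 1/(11/7 - X) (Q(X) = 1/(-3/7 + (2 - X)) = 1/(11/7 - X))
(-36 - 8)*(M(-2, -4)/Q(h)) = (-36 - 8)*(-5/((-7/(-11 + 7*(-7))))) = -(-220)/((-7/(-11 - 49))) = -(-220)/((-7/(-60))) = -(-220)/((-7*(-1/60))) = -(-220)/7/60 = -(-220)*60/7 = -44*(-300/7) = 13200/7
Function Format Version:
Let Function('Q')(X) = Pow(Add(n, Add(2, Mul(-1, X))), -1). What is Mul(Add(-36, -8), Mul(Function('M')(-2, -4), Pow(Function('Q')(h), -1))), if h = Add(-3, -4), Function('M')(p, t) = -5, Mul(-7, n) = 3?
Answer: Rational(13200, 7) ≈ 1885.7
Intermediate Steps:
n = Rational(-3, 7) (n = Mul(Rational(-1, 7), 3) = Rational(-3, 7) ≈ -0.42857)
h = -7
Function('Q')(X) = Pow(Add(Rational(11, 7), Mul(-1, X)), -1) (Function('Q')(X) = Pow(Add(Rational(-3, 7), Add(2, Mul(-1, X))), -1) = Pow(Add(Rational(11, 7), Mul(-1, X)), -1))
Mul(Add(-36, -8), Mul(Function('M')(-2, -4), Pow(Function('Q')(h), -1))) = Mul(Add(-36, -8), Mul(-5, Pow(Mul(-7, Pow(Add(-11, Mul(7, -7)), -1)), -1))) = Mul(-44, Mul(-5, Pow(Mul(-7, Pow(Add(-11, -49), -1)), -1))) = Mul(-44, Mul(-5, Pow(Mul(-7, Pow(-60, -1)), -1))) = Mul(-44, Mul(-5, Pow(Mul(-7, Rational(-1, 60)), -1))) = Mul(-44, Mul(-5, Pow(Rational(7, 60), -1))) = Mul(-44, Mul(-5, Rational(60, 7))) = Mul(-44, Rational(-300, 7)) = Rational(13200, 7)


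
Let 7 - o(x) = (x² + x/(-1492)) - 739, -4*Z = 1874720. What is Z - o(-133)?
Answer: -673991471/1492 ≈ -4.5174e+5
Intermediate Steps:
Z = -468680 (Z = -¼*1874720 = -468680)
o(x) = 746 - x² + x/1492 (o(x) = 7 - ((x² + x/(-1492)) - 739) = 7 - ((x² - x/1492) - 739) = 7 - (-739 + x² - x/1492) = 7 + (739 - x² + x/1492) = 746 - x² + x/1492)
Z - o(-133) = -468680 - (746 - 1*(-133)² + (1/1492)*(-133)) = -468680 - (746 - 1*17689 - 133/1492) = -468680 - (746 - 17689 - 133/1492) = -468680 - 1*(-25279089/1492) = -468680 + 25279089/1492 = -673991471/1492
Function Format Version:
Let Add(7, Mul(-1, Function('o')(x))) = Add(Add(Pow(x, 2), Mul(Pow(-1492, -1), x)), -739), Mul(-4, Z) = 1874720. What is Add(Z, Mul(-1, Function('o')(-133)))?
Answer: Rational(-673991471, 1492) ≈ -4.5174e+5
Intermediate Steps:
Z = -468680 (Z = Mul(Rational(-1, 4), 1874720) = -468680)
Function('o')(x) = Add(746, Mul(-1, Pow(x, 2)), Mul(Rational(1, 1492), x)) (Function('o')(x) = Add(7, Mul(-1, Add(Add(Pow(x, 2), Mul(Pow(-1492, -1), x)), -739))) = Add(7, Mul(-1, Add(Add(Pow(x, 2), Mul(Rational(-1, 1492), x)), -739))) = Add(7, Mul(-1, Add(-739, Pow(x, 2), Mul(Rational(-1, 1492), x)))) = Add(7, Add(739, Mul(-1, Pow(x, 2)), Mul(Rational(1, 1492), x))) = Add(746, Mul(-1, Pow(x, 2)), Mul(Rational(1, 1492), x)))
Add(Z, Mul(-1, Function('o')(-133))) = Add(-468680, Mul(-1, Add(746, Mul(-1, Pow(-133, 2)), Mul(Rational(1, 1492), -133)))) = Add(-468680, Mul(-1, Add(746, Mul(-1, 17689), Rational(-133, 1492)))) = Add(-468680, Mul(-1, Add(746, -17689, Rational(-133, 1492)))) = Add(-468680, Mul(-1, Rational(-25279089, 1492))) = Add(-468680, Rational(25279089, 1492)) = Rational(-673991471, 1492)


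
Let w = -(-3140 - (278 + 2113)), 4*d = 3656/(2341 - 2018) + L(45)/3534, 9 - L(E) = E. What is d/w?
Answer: 56617/110763806 ≈ 0.00051115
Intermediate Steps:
L(E) = 9 - E
d = 56617/20026 (d = (3656/(2341 - 2018) + (9 - 1*45)/3534)/4 = (3656/323 + (9 - 45)*(1/3534))/4 = (3656*(1/323) - 36*1/3534)/4 = (3656/323 - 6/589)/4 = (¼)*(113234/10013) = 56617/20026 ≈ 2.8272)
w = 5531 (w = -(-3140 - 1*2391) = -(-3140 - 2391) = -1*(-5531) = 5531)
d/w = (56617/20026)/5531 = (56617/20026)*(1/5531) = 56617/110763806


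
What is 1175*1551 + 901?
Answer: 1823326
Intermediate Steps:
1175*1551 + 901 = 1822425 + 901 = 1823326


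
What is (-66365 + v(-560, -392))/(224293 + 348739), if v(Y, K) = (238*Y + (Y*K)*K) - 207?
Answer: -21562923/143258 ≈ -150.52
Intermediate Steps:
v(Y, K) = -207 + 238*Y + Y*K² (v(Y, K) = (238*Y + (K*Y)*K) - 207 = (238*Y + Y*K²) - 207 = -207 + 238*Y + Y*K²)
(-66365 + v(-560, -392))/(224293 + 348739) = (-66365 + (-207 + 238*(-560) - 560*(-392)²))/(224293 + 348739) = (-66365 + (-207 - 133280 - 560*153664))/573032 = (-66365 + (-207 - 133280 - 86051840))*(1/573032) = (-66365 - 86185327)*(1/573032) = -86251692*1/573032 = -21562923/143258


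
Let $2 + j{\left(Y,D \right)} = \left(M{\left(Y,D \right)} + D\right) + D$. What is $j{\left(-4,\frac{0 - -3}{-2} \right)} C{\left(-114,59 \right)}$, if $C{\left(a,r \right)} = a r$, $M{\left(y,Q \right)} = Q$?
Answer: $43719$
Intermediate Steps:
$j{\left(Y,D \right)} = -2 + 3 D$ ($j{\left(Y,D \right)} = -2 + \left(\left(D + D\right) + D\right) = -2 + \left(2 D + D\right) = -2 + 3 D$)
$j{\left(-4,\frac{0 - -3}{-2} \right)} C{\left(-114,59 \right)} = \left(-2 + 3 \frac{0 - -3}{-2}\right) \left(\left(-114\right) 59\right) = \left(-2 + 3 \left(0 + 3\right) \left(- \frac{1}{2}\right)\right) \left(-6726\right) = \left(-2 + 3 \cdot 3 \left(- \frac{1}{2}\right)\right) \left(-6726\right) = \left(-2 + 3 \left(- \frac{3}{2}\right)\right) \left(-6726\right) = \left(-2 - \frac{9}{2}\right) \left(-6726\right) = \left(- \frac{13}{2}\right) \left(-6726\right) = 43719$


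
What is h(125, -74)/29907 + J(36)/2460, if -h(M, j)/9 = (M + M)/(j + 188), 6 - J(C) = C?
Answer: -199661/15531702 ≈ -0.012855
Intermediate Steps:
J(C) = 6 - C
h(M, j) = -18*M/(188 + j) (h(M, j) = -9*(M + M)/(j + 188) = -9*2*M/(188 + j) = -18*M/(188 + j))
h(125, -74)/29907 + J(36)/2460 = -18*125/(188 - 74)/29907 + (6 - 1*36)/2460 = -18*125/114*(1/29907) + (6 - 36)*(1/2460) = -18*125*1/114*(1/29907) - 30*1/2460 = -375/19*1/29907 - 1/82 = -125/189411 - 1/82 = -199661/15531702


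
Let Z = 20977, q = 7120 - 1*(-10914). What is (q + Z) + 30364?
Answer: 69375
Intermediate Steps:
q = 18034 (q = 7120 + 10914 = 18034)
(q + Z) + 30364 = (18034 + 20977) + 30364 = 39011 + 30364 = 69375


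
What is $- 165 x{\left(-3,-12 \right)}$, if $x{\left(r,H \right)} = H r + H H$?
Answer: $-29700$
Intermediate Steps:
$x{\left(r,H \right)} = H^{2} + H r$ ($x{\left(r,H \right)} = H r + H^{2} = H^{2} + H r$)
$- 165 x{\left(-3,-12 \right)} = - 165 \left(- 12 \left(-12 - 3\right)\right) = - 165 \left(\left(-12\right) \left(-15\right)\right) = \left(-165\right) 180 = -29700$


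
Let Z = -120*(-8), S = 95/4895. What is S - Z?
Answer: -939821/979 ≈ -959.98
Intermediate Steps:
S = 19/979 (S = 95*(1/4895) = 19/979 ≈ 0.019408)
Z = 960
S - Z = 19/979 - 1*960 = 19/979 - 960 = -939821/979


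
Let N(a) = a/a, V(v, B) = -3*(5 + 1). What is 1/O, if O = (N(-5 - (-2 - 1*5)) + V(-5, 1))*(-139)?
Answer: 1/2363 ≈ 0.00042319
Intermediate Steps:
V(v, B) = -18 (V(v, B) = -3*6 = -18)
N(a) = 1
O = 2363 (O = (1 - 18)*(-139) = -17*(-139) = 2363)
1/O = 1/2363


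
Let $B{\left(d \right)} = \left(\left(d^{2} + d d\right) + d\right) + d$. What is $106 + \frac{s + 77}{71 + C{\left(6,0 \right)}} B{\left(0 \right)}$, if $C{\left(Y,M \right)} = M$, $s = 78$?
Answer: $106$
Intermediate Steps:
$B{\left(d \right)} = 2 d + 2 d^{2}$ ($B{\left(d \right)} = \left(\left(d^{2} + d^{2}\right) + d\right) + d = \left(2 d^{2} + d\right) + d = \left(d + 2 d^{2}\right) + d = 2 d + 2 d^{2}$)
$106 + \frac{s + 77}{71 + C{\left(6,0 \right)}} B{\left(0 \right)} = 106 + \frac{78 + 77}{71 + 0} \cdot 2 \cdot 0 \left(1 + 0\right) = 106 + \frac{155}{71} \cdot 2 \cdot 0 \cdot 1 = 106 + 155 \cdot \frac{1}{71} \cdot 0 = 106 + \frac{155}{71} \cdot 0 = 106 + 0 = 106$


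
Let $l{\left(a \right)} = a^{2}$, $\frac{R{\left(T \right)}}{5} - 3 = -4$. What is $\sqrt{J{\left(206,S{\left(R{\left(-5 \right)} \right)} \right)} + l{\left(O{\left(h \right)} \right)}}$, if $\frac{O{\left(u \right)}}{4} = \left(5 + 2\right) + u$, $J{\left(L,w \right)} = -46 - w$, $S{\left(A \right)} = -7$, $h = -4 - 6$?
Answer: $\sqrt{105} \approx 10.247$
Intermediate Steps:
$h = -10$ ($h = -4 - 6 = -10$)
$R{\left(T \right)} = -5$ ($R{\left(T \right)} = 15 + 5 \left(-4\right) = 15 - 20 = -5$)
$O{\left(u \right)} = 28 + 4 u$ ($O{\left(u \right)} = 4 \left(\left(5 + 2\right) + u\right) = 4 \left(7 + u\right) = 28 + 4 u$)
$\sqrt{J{\left(206,S{\left(R{\left(-5 \right)} \right)} \right)} + l{\left(O{\left(h \right)} \right)}} = \sqrt{\left(-46 - -7\right) + \left(28 + 4 \left(-10\right)\right)^{2}} = \sqrt{\left(-46 + 7\right) + \left(28 - 40\right)^{2}} = \sqrt{-39 + \left(-12\right)^{2}} = \sqrt{-39 + 144} = \sqrt{105}$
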